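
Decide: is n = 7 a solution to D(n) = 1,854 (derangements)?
Yes
D(7) = (7-1)·[D(6) + D(5)] = 6·[265 + 44] = 1,854, which equals 1,854.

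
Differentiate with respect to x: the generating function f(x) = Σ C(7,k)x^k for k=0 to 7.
Σ k·C(7,k)x^(k-1) for k=1 to 7

Working:
Term-by-term differentiation gives Σ k·C(7,k)x^{k-1} for k=1 to 7.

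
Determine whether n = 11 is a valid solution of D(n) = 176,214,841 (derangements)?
No

D(11) = (11-1)·[D(10) + D(9)] = 10·[1,334,961 + 133,496] = 14,684,570, which does not equal 176,214,841.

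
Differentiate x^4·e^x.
(4x^3 + x^4)e^x

Solution: Product rule: d/dx[x^4]·e^x + x^4·d/dx[e^x] = 4x^{3}e^x + x^4e^x.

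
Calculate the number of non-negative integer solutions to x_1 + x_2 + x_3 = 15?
C(15+3-1, 3-1) = 136.
Final answer: 136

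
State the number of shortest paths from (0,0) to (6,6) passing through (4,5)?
378

Reasoning: To (4,5): C(9,4)=126. From there: C(3,2)=3. Total: 378.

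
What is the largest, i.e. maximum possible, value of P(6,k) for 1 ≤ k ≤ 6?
720
P(6,k) increases in k, so maximum at k = 6: 6! = 720.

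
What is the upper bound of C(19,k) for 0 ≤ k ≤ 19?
92,378

Reasoning: Maximum at k = 9 or k = 10: C(19,9) = 92,378.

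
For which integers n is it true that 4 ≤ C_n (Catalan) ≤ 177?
3, 4, 5, 6

C_2=2; C_3=5; C_4=14; C_5=42; C_6=132; C_7=429. So valid n = 3, 4, 5, 6.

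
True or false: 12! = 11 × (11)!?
False
12! = 12 × 11! = 479,001,600, but 11 × 11! = 439,084,800.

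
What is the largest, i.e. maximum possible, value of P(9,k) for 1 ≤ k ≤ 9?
362,880

Reasoning: P(9,k) increases in k, so maximum at k = 9: 9! = 362,880.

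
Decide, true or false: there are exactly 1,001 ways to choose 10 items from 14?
True

C(14,10) = 1,001.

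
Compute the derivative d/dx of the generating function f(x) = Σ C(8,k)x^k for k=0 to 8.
Σ k·C(8,k)x^(k-1) for k=1 to 8

Explanation: Term-by-term differentiation gives Σ k·C(8,k)x^{k-1} for k=1 to 8.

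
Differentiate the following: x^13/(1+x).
Quotient rule: [13x^{12}(1+x) - x^13]/(1+x)².

Answer: (13x^12(1+x) - x^13)/(1+x)²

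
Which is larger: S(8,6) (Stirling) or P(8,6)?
P(8,6)

Working:
S(8,6) = 6·S(7,6) + S(7,5) = 6·21 + 140 = 266; P(8,6) = 20,160.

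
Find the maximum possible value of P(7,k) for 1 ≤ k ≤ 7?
5,040

P(7,k) increases in k, so maximum at k = 7: 7! = 5,040.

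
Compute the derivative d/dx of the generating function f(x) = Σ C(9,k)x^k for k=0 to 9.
Σ k·C(9,k)x^(k-1) for k=1 to 9

Reasoning: Term-by-term differentiation gives Σ k·C(9,k)x^{k-1} for k=1 to 9.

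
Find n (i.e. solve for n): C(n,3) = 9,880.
C(n,3) = n(n−1)(n−2)/3! is increasing in n, and n(n−1)(n−2) = 3!·9,880 = 59,280 ≈ (n−1)^3 gives n ≈ 40.0. Check: C(38,3) = 8,436, C(39,3) = 9,139, C(40,3) = 9,880 ✓. So n = 40.
Final answer: 40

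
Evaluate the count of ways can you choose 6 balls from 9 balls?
84

Solution: C(9,6) = 9! / (6! × (9-6)!)
         = 9! / (6! × 3!)
         = 84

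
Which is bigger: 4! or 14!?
14!

Explanation: 4!=24, 14!=87,178,291,200. 14! > 4!.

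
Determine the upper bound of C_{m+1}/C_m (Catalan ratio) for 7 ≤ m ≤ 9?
38/11

Solution: C_{m+1}/C_m = 2(2m+1)/(m+2), which increases with m. Maximum at m = 9: 2·19/11 = 38/11.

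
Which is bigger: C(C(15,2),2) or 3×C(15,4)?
C(C(15,2),2)

C(C(15,2),2)=5,460, 3×C(15,4)=4,095.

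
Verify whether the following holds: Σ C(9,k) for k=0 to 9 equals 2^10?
False

Reasoning: Binomial theorem: Σ C(9,k) = (1+1)^9 = 2^9 = 512; RHS 2^10 = 1,024.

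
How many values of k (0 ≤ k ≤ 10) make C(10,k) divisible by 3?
7
Checking C(10,k) mod 3 for k = 0..10: divisible at k = 2, 3, 4, 5, 6, 7, 8. That's 7 values.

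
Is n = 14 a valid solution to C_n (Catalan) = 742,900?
No

Working:
C_14 = C(28,14)/(14+1) = 40,116,600/15 = 2,674,440, which does not equal 742,900.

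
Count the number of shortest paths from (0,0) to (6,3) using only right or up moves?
84

Explanation: Choose 6 rights from 9 moves: C(9,6) = 84.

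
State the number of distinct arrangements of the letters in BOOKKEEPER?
151,200

Explanation: Word has 10 letters (B=1, O=2, K=2, E=3, P=1, R=1). Arrangements: 10!/Π(k!) = 151,200.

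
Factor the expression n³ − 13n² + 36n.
n(n − 4)(n − 9)

Reasoning: n³ − 13n² + 36n = n(n² − 13n + 36) = n(n − 4)(n − 9).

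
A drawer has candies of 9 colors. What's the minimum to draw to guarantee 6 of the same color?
46

Working:
Worst case: 5 of each = 45. One more: 46.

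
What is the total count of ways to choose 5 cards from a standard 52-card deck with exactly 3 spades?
211,926

Working:
13 spades and 39 non-spades: C(13,3) × C(39,2) = 286 × 741 = 211,926.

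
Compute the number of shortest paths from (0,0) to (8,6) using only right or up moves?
3,003

Explanation: Choose 8 rights from 14 moves: C(14,8) = 3,003.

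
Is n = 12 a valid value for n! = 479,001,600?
Yes

Solution: 12! = 12·11! = 12·39,916,800 = 479,001,600, which equals 479,001,600.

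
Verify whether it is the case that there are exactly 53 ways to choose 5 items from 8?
False

Solution: C(8,5) = 56 ≠ 53.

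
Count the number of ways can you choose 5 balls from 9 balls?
C(9,5) = 9! / (5! × (9-5)!)
         = 9! / (5! × 4!)
         = 126
Final answer: 126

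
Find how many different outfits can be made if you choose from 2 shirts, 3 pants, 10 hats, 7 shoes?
420
By the multiplication principle: 2 × 3 × 10 × 7 = 420.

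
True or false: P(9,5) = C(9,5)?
P(9,5) = 15,120 but C(9,5) = 126; they differ by a factor of 5! = 120, so the statement does not hold.

Answer: False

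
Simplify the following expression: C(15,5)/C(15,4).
11/5

Working:
C(n,k+1)/C(n,k) = (n−k)/(k+1). Here (15−4)/(4+1) = 11/5 = 11/5.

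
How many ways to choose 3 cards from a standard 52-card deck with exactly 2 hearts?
3,042
13 hearts and 39 non-hearts: C(13,2) × C(39,1) = 78 × 39 = 3,042.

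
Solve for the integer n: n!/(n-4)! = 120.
5

n!/(n-4)! = n×(n-1)×(n-2)×(n-3), a product of 4 consecutive integers ≈ (n−1.5)^4. 120^(1/4) + 1.5 ≈ 4.8; check n = 5: 5×4×3×2 = 120 ✓. So n = 5.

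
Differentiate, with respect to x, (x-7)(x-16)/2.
(2x - 23)/2

Reasoning: d/dx[(x-7)(x-16)] = (x-16) + (x-7) = 2x - 23. Dividing by 2 gives (2x - 23)/2.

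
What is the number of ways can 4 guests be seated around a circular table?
6

Explanation: Circular arrangements: (4-1)! = 6.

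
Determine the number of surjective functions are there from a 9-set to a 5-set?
Onto functions = 5! × S(9,5)
First compute S(9,5) via recurrence:
Using the Stirling recurrence: S(n,k) = k·S(n-1,k) + S(n-1,k-1)
S(9,5) = 5·S(8,5) + S(8,4)
         = 5·1050 + 1701
         = 5250 + 1701
         = 6,951
Then: 120 × 6951 = 834,120
Final answer: 834,120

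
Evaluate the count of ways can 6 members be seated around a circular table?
Circular arrangements: (6-1)! = 120.
Final answer: 120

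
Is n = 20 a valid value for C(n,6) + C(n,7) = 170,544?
No

C(20,6) + C(20,7) = 38,760 + 77,520 = 116,280, which does not equal 170,544.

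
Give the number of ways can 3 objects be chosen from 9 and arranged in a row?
504
P(9,3) = 9!/(9-3)! = 504.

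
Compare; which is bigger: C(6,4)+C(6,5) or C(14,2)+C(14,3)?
C(14,2)+C(14,3)

Working:
First=21, Second=455.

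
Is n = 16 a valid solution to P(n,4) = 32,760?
P(16,4) = 16·15·14·13 = 43,680, which does not equal 32,760.

Answer: No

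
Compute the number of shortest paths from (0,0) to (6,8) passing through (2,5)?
To (2,5): C(7,2)=21. From there: C(7,4)=35. Total: 735.

Answer: 735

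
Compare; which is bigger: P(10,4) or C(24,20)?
C(24,20)

Explanation: P(10,4)=5,040, C(24,20)=10,626.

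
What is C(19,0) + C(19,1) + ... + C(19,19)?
524,288

Reasoning: Sum of binomial coefficients = 2^19 = 524,288.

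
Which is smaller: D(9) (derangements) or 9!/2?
D(9)
D(9) = (9-1)·[D(8) + D(7)] = 8·[14,833 + 1,854] = 133,496; 9!/2 = 362,880/2 = 181,440.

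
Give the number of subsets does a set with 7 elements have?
128

Working:
Each element can be included or excluded: 2^7 = 128.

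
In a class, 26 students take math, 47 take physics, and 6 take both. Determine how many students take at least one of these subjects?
|A∪B| = |A|+|B|-|A∩B| = 26+47-6 = 67.

Answer: 67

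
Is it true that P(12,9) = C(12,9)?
False

Working:
P(12,9) = 79,833,600 but C(12,9) = 220; they differ by a factor of 9! = 362880, so the statement does not hold.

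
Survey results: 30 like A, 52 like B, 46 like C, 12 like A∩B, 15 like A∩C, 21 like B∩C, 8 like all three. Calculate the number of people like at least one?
|A∪B∪C| = 30+52+46-12-15-21+8 = 88.

Answer: 88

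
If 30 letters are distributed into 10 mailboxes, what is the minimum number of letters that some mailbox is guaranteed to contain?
3
Pigeonhole: ⌈30/10⌉ = 3.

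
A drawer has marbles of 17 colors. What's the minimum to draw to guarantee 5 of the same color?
69

Explanation: Worst case: 4 of each = 68. One more: 69.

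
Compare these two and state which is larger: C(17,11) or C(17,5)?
C(17,11)
C(17,11)=12,376, C(17,5)=6,188.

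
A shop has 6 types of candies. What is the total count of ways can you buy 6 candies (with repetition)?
462
Stars and bars: C(6+6-1, 6) = C(11, 6) = 462.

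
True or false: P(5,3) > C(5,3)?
True

Reasoning: P(5,3) = 60 and C(5,3) = 10; P(n,r) = r! × C(n,r) so P > C whenever r ≥ 2.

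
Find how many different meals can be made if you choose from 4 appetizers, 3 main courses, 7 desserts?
84

Solution: By the multiplication principle: 4 × 3 × 7 = 84.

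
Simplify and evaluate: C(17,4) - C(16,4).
560

C(17,4) - C(16,4) = C(16,3) = 560.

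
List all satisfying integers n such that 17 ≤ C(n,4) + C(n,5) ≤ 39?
6

C(5,4)+C(5,5)=6; C(6,4)+C(6,5)=21; C(7,4)+C(7,5)=56. So valid n = 6.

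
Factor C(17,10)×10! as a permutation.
P(17,10)

C(17,10)×10! = [17!/(10!(7)!)]×10! = 17!/(7)! = P(17,10) = 70,572,902,400.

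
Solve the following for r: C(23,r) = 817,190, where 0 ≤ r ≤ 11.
C(23,r) is increasing for 0 ≤ r ≤ 11. Stepping up (C(23,r+1) = C(23,r)·(23−r)/(r+1)): C(23,1) = 23, C(23,2) = 253, C(23,3) = 1,771, C(23,4) = 8,855, C(23,5) = 33,649, C(23,6) = 100,947, C(23,7) = 245,157, C(23,8) = 490,314, C(23,9) = 817,190 ✓. So r = 9.
Final answer: 9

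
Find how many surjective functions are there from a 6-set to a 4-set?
Onto functions = 4! × S(6,4)
First compute S(6,4) via recurrence:
Using the Stirling recurrence: S(n,k) = k·S(n-1,k) + S(n-1,k-1)
S(6,4) = 4·S(5,4) + S(5,3)
         = 4·10 + 25
         = 40 + 25
         = 65
Then: 24 × 65 = 1,560

Answer: 1,560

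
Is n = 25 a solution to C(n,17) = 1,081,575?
Yes

Reasoning: C(25,17) = 25·24·23·22·21·20·19·18·17·16·15·14·13·12·11·10·9/17! = 384,702,630,042,931,200,000/355,687,428,096,000 = 1,081,575, which equals 1,081,575.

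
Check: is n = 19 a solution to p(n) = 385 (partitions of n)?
No

Pentagonal recurrence p(n) = p(n−1) + p(n−2) − p(n−5) − p(n−7) + …: p(19) = p(18) + p(17) − p(14) − p(12) + p(7) + p(4) = 385 + 297 − 135 − 77 + 15 + 5 = 490, which does not equal 385.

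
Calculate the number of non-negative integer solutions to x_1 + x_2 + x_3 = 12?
C(12+3-1, 3-1) = 91.
Final answer: 91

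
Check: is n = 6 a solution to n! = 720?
Yes

Reasoning: 6! = 6·5! = 6·120 = 720, which equals 720.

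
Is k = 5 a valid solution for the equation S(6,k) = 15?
S(6,5) = 5·S(5,5) + S(5,4) = 5·1 + 10 = 15, which equals 15.
Final answer: Yes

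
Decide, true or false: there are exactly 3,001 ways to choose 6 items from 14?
False

Explanation: C(14,6) = 3,003 ≠ 3001.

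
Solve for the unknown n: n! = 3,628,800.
n! is strictly increasing. 8! = 40,320, 9! = 362,880, 10! = 3,628,800 ✓. So n = 10.

Answer: 10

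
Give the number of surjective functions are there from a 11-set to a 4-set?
3,498,000

Reasoning: Onto functions = 4! × S(11,4)
First compute S(11,4) via recurrence:
Using the Stirling recurrence: S(n,k) = k·S(n-1,k) + S(n-1,k-1)
S(11,4) = 4·S(10,4) + S(10,3)
         = 4·34105 + 9330
         = 136420 + 9330
         = 145,750
Then: 24 × 145750 = 3,498,000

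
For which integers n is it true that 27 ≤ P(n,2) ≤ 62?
6, 7, 8

Reasoning: P(5,2)=20; P(6,2)=30; P(7,2)=42; P(8,2)=56; P(9,2)=72. So valid n = 6, 7, 8.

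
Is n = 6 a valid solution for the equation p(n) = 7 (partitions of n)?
No

Reasoning: Pentagonal recurrence p(n) = p(n−1) + p(n−2) − p(n−5) − p(n−7) + …: p(6) = p(5) + p(4) − p(1) = 7 + 5 − 1 = 11, which does not equal 7.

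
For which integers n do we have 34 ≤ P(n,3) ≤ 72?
5

Solution: P(4,3)=24; P(5,3)=60; P(6,3)=120. So valid n = 5.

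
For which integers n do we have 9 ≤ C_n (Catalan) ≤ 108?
C_3=5; C_4=14; C_5=42; C_6=132. So valid n = 4, 5.
Final answer: 4, 5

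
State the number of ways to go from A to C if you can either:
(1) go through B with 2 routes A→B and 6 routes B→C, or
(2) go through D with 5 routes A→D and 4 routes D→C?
32

Working:
Route via B: 2×6=12. Route via D: 5×4=20. Total: 32.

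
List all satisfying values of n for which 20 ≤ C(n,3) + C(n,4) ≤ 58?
6

Reasoning: C(5,3)+C(5,4)=15; C(6,3)+C(6,4)=35; C(7,3)+C(7,4)=70. So valid n = 6.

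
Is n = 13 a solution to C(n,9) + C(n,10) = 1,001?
Yes

C(13,9) + C(13,10) = 715 + 286 = 1,001, which equals 1,001.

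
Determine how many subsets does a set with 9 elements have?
Each element can be included or excluded: 2^9 = 512.

Answer: 512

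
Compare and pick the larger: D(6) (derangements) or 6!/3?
D(6)
D(6) = (6-1)·[D(5) + D(4)] = 5·[44 + 9] = 265; 6!/3 = 720/3 = 240.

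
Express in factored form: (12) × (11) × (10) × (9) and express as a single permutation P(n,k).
Product of 4 consecutive descending integers starting at 12: P(12,4) = 12!/8! = 11,880.

Answer: P(12,4) = 12!/(8)!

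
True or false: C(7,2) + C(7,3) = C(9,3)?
False

Pascal's identity gives C(8,3) = 56, whereas C(9,3) = 84.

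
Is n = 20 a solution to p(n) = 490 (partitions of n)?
No

Reasoning: Pentagonal recurrence p(n) = p(n−1) + p(n−2) − p(n−5) − p(n−7) + …: p(20) = p(19) + p(18) − p(15) − p(13) + p(8) + p(5) = 490 + 385 − 176 − 101 + 22 + 7 = 627, which does not equal 490.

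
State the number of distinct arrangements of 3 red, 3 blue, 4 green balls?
4,200
Multinomial: 10!/(3! × 3! × 4!) = 4,200.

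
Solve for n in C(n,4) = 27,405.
30

Reasoning: C(n,4) = n(n−1)(n−2)(n−3)/4! is increasing in n, and n(n−1)(n−2)(n−3) = 4!·27,405 = 657,720 ≈ (n−1.5)^4 gives n ≈ 30.0. Check: C(28,4) = 20,475, C(29,4) = 23,751, C(30,4) = 27,405 ✓. So n = 30.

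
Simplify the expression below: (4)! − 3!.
(4)! − 3! = (4)·3! − 3! = (4−1)·3! = 3·3! = 18.

Answer: 18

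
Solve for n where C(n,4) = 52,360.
C(n,4) = n(n−1)(n−2)(n−3)/4! is increasing in n, and n(n−1)(n−2)(n−3) = 4!·52,360 = 1,256,640 ≈ (n−1.5)^4 gives n ≈ 35.0. Check: C(33,4) = 40,920, C(34,4) = 46,376, C(35,4) = 52,360 ✓. So n = 35.
Final answer: 35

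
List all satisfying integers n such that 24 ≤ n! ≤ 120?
4, 5

Reasoning: n! is strictly increasing; 4! = 24 and 5! = 120, so valid n = 4, 5.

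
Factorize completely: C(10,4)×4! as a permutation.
P(10,4)

Explanation: C(10,4)×4! = [10!/(4!(6)!)]×4! = 10!/(6)! = P(10,4) = 5,040.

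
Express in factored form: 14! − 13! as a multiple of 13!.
13 × 13! = 80,951,270,400

14! − 13! = 14·13! − 13! = (14 − 1)·13! = 13 × 13! = 80,951,270,400.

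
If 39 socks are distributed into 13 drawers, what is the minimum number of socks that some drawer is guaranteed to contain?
3

Working:
Pigeonhole: ⌈39/13⌉ = 3.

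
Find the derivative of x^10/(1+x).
Quotient rule: [10x^{9}(1+x) - x^10]/(1+x)².
Final answer: (10x^9(1+x) - x^10)/(1+x)²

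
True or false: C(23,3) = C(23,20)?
True

Solution: C(23,3) = C(23,23-3) by the symmetry property; both equal 1,771.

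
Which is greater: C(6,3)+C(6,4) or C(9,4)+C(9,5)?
C(9,4)+C(9,5)

Explanation: First=35, Second=252.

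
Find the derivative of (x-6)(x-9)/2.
d/dx[(x-6)(x-9)] = (x-9) + (x-6) = 2x - 15. Dividing by 2 gives (2x - 15)/2.
Final answer: (2x - 15)/2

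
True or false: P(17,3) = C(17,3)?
False

Reasoning: P(17,3) = 4,080 and C(17,3) = 680; P(n,r) = r! × C(n,r) so P > C whenever r ≥ 2.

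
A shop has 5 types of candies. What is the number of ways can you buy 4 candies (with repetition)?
70

Reasoning: Stars and bars: C(4+5-1, 4) = C(8, 4) = 70.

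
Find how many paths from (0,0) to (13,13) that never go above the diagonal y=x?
Counted by the Catalan number C_13: C_13 = C(26,13)/(13+1) = 10,400,600/14 = 742,900.

Answer: 742,900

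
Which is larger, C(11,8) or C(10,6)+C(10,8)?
C(10,6)+C(10,8)

Explanation: C(11,8)=165; C(10,6)+C(10,8)=210+45=255.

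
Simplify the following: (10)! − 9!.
(10)! − 9! = (10)·9! − 9! = (10−1)·9! = 9·9! = 3,265,920.
Final answer: 3,265,920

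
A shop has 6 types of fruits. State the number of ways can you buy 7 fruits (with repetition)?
792
Stars and bars: C(7+6-1, 7) = C(12, 7) = 792.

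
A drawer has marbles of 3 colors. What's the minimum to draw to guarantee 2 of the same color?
Worst case: 1 of each = 3. One more: 4.
Final answer: 4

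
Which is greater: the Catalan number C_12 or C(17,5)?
C_12

C_12 = C(24,12)/(12+1) = 2,704,156/13 = 208,012; C(17,5) = 6,188.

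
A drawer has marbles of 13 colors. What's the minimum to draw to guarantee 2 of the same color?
14

Explanation: Worst case: 1 of each = 13. One more: 14.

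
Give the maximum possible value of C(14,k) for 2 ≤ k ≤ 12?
3,432

Working:
C(14,k) is maximised at the centre of the row: C(14,7) = 3,432.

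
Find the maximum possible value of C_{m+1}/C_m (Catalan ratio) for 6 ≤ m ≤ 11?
46/13
C_{m+1}/C_m = 2(2m+1)/(m+2), which increases with m. Maximum at m = 11: 2·23/13 = 46/13.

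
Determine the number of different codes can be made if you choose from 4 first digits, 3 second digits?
12

By the multiplication principle: 4 × 3 = 12.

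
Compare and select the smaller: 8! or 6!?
8!=40,320, 6!=720. 8! > 6!.

Answer: 6!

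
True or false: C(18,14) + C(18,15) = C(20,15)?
False
Pascal's identity gives C(19,15) = 3,876, whereas C(20,15) = 15,504.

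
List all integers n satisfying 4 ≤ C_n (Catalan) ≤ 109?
C_2=2; C_3=5; C_4=14; C_5=42; C_6=132. So valid n = 3, 4, 5.

Answer: 3, 4, 5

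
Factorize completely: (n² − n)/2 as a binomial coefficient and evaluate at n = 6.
C(n,2); C(6,2) = 15

Reasoning: (n² − n)/2 = n(n−1)/2 = C(n,2). At n = 6: C(6,2) = 15.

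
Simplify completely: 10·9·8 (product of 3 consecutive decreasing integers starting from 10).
720

Solution: This is P(10,3) = 10!/(7)! = 720.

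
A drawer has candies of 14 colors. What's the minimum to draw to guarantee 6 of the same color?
71

Working:
Worst case: 5 of each = 70. One more: 71.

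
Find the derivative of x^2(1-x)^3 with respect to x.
2x^1(1-x)^3 - 3x^2(1-x)^2
Product rule: 2x^{1}(1-x)^{3} + x^2·(-3)(1-x)^{2}.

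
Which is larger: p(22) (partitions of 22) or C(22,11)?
Pentagonal recurrence p(n) = p(n−1) + p(n−2) − p(n−5) − p(n−7) + …: p(22) = p(21) + p(20) − p(17) − p(15) + p(10) + p(7) − p(0) = 792 + 627 − 297 − 176 + 42 + 15 − 1 = 1,002; C(22,11) = 705,432.

Answer: C(22,11)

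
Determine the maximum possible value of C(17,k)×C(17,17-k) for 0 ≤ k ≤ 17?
C(17,k)·C(17,17-k) = C(17,k)², maximised at the centre k = 8: C(17,8)² = 590,976,100.

Answer: 590,976,100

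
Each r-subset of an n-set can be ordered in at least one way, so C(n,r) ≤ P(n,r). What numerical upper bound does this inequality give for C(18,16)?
3,201,186,852,864,000

Reasoning: P(18,16) = 18·17·16·15·14·13·12·11·10·9·8·7·6·5·4·3 = 3,201,186,852,864,000, so C(18,16) ≤ 3,201,186,852,864,000. (The bound is loose by a factor of 16! = 20,922,789,888,000: C(18,16) = 3,201,186,852,864,000/20,922,789,888,000 = 153.)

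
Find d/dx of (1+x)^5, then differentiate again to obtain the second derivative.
First derivative: 5(1+x)^{4}. Second derivative: 5·4·(1+x)^{3} = 20(1+x)^{3}.
Final answer: 20(1+x)^3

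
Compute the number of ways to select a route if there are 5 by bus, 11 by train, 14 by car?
By the addition principle: 5 + 11 + 14 = 30.
Final answer: 30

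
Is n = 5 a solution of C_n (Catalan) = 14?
No

Working:
C_5 = C(10,5)/(5+1) = 252/6 = 42, which does not equal 14.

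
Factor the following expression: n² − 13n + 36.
(n − 4)(n − 9)

Explanation: Seek roots whose sum is 13 and product is 36: (4, 9). So n² − 13n + 36 = (n − 4)(n − 9).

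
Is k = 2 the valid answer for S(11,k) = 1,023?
Yes
S(11,2) = 2·S(10,2) + S(10,1) = 2·511 + 1 = 1,023, which equals 1,023.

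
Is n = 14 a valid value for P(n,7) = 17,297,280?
Yes

Working:
P(14,7) = 14·13·12·11·10·9·8 = 17,297,280, which equals 17,297,280.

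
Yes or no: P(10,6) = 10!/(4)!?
Yes
Permutation formula P(n,k) = n!/(n-k)!: 10!/4! = 3,628,800/24 = 151,200 = P(10,6). The statement holds.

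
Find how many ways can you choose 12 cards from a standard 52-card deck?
C(52,12) = 206,379,406,870.

Answer: 206,379,406,870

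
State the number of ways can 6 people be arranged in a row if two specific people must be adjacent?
240
Treat pair as unit: (6-1)! arrangements × 2 internal orders = 240.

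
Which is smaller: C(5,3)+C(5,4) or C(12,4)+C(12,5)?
First=15, Second=1,287.

Answer: C(5,3)+C(5,4)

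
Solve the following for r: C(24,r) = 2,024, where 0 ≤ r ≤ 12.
3

C(24,r) is increasing for 0 ≤ r ≤ 12. Stepping up (C(24,r+1) = C(24,r)·(24−r)/(r+1)): C(24,1) = 24, C(24,2) = 276, C(24,3) = 2,024 ✓. So r = 3.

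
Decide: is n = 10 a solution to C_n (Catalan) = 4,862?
No

C_10 = C(20,10)/(10+1) = 184,756/11 = 16,796, which does not equal 4,862.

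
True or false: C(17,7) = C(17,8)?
False

C(17,7) = 19,448 but C(17,8) = 24,310; symmetry gives C(17,7) = C(17,10), not C(17,8).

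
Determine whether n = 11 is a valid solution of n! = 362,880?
No

Explanation: 11! = 11·10! = 11·3,628,800 = 39,916,800, which does not equal 362,880.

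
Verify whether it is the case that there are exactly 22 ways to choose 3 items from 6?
False

Solution: C(6,3) = 20 ≠ 22.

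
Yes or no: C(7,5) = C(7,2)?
Symmetry C(n,k) = C(n,n-k): C(7,5) = 21 and C(7,2) = 21. Both sides agree, so the statement holds.
Final answer: Yes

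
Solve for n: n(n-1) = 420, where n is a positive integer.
21

Reasoning: n² − n − 420 = 0, so n = (1 ± √(1 + 4·420))/2 = (1 ± √1,681)/2 = (1 ± 41)/2, i.e. n = 21 or n = -20. Taking the positive root, n = 21 (check: 21×20 = 420).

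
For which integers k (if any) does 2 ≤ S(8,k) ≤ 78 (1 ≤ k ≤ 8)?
7

Explanation: S(8,1)=1; S(8,2)=127; S(8,3)=966; S(8,4)=1,701; S(8,5)=1,050; S(8,6)=266; S(8,7)=28; S(8,8)=1. So valid k = 7.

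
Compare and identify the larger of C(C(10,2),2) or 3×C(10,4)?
C(C(10,2),2)
C(C(10,2),2)=990, 3×C(10,4)=630.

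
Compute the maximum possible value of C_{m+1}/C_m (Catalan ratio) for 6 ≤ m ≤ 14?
29/8

Reasoning: C_{m+1}/C_m = 2(2m+1)/(m+2), which increases with m. Maximum at m = 14: 2·29/16 = 29/8.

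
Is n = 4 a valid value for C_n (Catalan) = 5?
No

Reasoning: C_4 = C(8,4)/(4+1) = 70/5 = 14, which does not equal 5.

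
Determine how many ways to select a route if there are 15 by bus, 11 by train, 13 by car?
39

Explanation: By the addition principle: 15 + 11 + 13 = 39.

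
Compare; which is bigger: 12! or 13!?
12!=479,001,600, 13!=6,227,020,800. 13! > 12!.
Final answer: 13!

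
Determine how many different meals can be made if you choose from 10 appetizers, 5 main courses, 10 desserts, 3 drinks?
1,500

By the multiplication principle: 10 × 5 × 10 × 3 = 1,500.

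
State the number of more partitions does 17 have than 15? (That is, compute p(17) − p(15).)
121
Pentagonal recurrence p(n) = p(n−1) + p(n−2) − p(n−5) − p(n−7) + …: p(17) = p(16) + p(15) − p(12) − p(10) + p(5) + p(2) = 231 + 176 − 77 − 42 + 7 + 2 = 297.
p(15) = p(14) + p(13) − p(10) − p(8) + p(3) + p(0) = 135 + 101 − 42 − 22 + 3 + 1 = 176.
Difference = 297 − 176 = 121.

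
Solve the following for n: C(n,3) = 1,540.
22

Reasoning: C(n,3) = n(n−1)(n−2)/3! is increasing in n, and n(n−1)(n−2) = 3!·1,540 = 9,240 ≈ (n−1)^3 gives n ≈ 22.0. Check: C(20,3) = 1,140, C(21,3) = 1,330, C(22,3) = 1,540 ✓. So n = 22.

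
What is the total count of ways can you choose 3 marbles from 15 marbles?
455

Solution: C(15,3) = 15! / (3! × (15-3)!)
         = 15! / (3! × 12!)
         = 455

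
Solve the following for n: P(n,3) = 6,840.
20

Solution: P(n,3) = n(n−1)(n−2) is increasing in n; n(n−1)(n−2) ≈ (n−1)^3 = 6,840 gives n ≈ 20.0. Check: P(18,3) = 4,896, P(19,3) = 5,814, P(20,3) = 6,840 ✓. So n = 20.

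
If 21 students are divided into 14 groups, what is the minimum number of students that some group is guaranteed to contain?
2

Reasoning: Pigeonhole: ⌈21/14⌉ = 2.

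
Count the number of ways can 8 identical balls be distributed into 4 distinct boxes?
C(8+4-1, 4-1) = C(11, 3) = 165.
Final answer: 165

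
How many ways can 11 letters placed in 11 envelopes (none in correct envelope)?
14,684,570

Explanation: Using D(n) = (n-1)[D(n-1) + D(n-2)]:
D(11) = (11-1) × [D(10) + D(9)]
      = 10 × [1334961 + 133496]
      = 10 × 1468457
      = 14,684,570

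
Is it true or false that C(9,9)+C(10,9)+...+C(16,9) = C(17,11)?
Hockey stick identity gives Σ = C(17,10) = 19,448; RHS C(17,11) = 12,376.

Answer: False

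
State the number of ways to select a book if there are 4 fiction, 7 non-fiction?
11

By the addition principle: 4 + 7 = 11.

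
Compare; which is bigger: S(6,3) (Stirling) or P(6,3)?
P(6,3)

S(6,3) = 3·S(5,3) + S(5,2) = 3·25 + 15 = 90; P(6,3) = 120.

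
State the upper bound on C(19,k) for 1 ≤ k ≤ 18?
92,378

C(19,k) is maximised at the centre of the row: C(19,9) = 92,378.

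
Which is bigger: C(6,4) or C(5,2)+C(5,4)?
C(6,4)=15; C(5,2)+C(5,4)=10+5=15.

Answer: Equal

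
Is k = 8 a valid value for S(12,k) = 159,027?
S(12,8) = 8·S(11,8) + S(11,7) = 8·11,880 + 63,987 = 159,027, which equals 159,027.

Answer: Yes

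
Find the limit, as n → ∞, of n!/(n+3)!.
0

Working:
n!/(n+3)! = 1/[(n+1)(n+2)(n+3)] → 0 as n → ∞.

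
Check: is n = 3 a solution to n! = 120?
No

3! = 3·2! = 3·2 = 6, which does not equal 120.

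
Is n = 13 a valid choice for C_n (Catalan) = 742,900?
Yes

Solution: C_13 = C(26,13)/(13+1) = 10,400,600/14 = 742,900, which equals 742,900.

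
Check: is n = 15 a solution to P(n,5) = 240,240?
P(15,5) = 15·14·13·12·11 = 360,360, which does not equal 240,240.
Final answer: No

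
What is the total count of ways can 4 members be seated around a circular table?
6

Reasoning: Circular arrangements: (4-1)! = 6.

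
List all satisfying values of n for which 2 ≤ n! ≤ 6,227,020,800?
2, 3, 4, 5, 6, 7, 8, 9, 10, 11, 12, 13

Solution: n! is strictly increasing; 2! = 2 and 13! = 6,227,020,800, so valid n = 2, 3, 4, 5, 6, 7, 8, 9, 10, 11, 12, 13.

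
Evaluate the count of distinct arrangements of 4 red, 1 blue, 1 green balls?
Multinomial: 6!/(4! × 1! × 1!) = 30.

Answer: 30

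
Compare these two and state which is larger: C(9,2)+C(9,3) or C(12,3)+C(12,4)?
First=120, Second=715.
Final answer: C(12,3)+C(12,4)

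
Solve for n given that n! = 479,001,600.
n! is strictly increasing. 10! = 3,628,800, 11! = 39,916,800, 12! = 479,001,600 ✓. So n = 12.
Final answer: 12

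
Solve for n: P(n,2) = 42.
7
P(n,2) = n(n−1) is increasing in n; n(n−1) ≈ (n−0.5)^2 = 42 gives n ≈ 7.0. Check: P(5,2) = 20, P(6,2) = 30, P(7,2) = 42 ✓. So n = 7.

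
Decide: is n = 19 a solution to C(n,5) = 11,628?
Yes

C(19,5) = 19·18·17·16·15/5! = 1,395,360/120 = 11,628, which equals 11,628.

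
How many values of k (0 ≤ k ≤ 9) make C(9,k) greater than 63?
4

Solution: Row 9 is unimodal and symmetric about k=9/2. C(9,2)=36 ≤ 63; C(9,3)=84 > 63; by symmetry C(9,k) > 63 for k = 3..6. That's 6 - 3 + 1 = 4 values.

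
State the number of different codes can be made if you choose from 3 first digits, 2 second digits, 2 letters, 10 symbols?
120

Reasoning: By the multiplication principle: 3 × 2 × 2 × 10 = 120.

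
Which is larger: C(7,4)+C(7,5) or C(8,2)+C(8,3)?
First=56, Second=84.

Answer: C(8,2)+C(8,3)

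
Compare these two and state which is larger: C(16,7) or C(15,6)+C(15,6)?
C(16,7)=11,440; C(15,6)+C(15,6)=5,005+5,005=10,010.
Final answer: C(16,7)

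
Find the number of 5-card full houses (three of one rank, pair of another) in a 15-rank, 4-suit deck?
5,040

Working:
Triple rank: 15. Triple suits: C(4,3)=4. Pair rank: 14. Pair suits: C(4,2)=6. Total: 5,040.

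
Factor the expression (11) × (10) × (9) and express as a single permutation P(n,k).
P(11,3) = 11!/(8)!

Explanation: Product of 3 consecutive descending integers starting at 11: P(11,3) = 11!/8! = 990.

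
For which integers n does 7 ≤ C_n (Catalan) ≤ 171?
C_3=5; C_4=14; C_5=42; C_6=132; C_7=429. So valid n = 4, 5, 6.

Answer: 4, 5, 6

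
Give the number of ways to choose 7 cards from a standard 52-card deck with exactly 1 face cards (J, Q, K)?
46,060,560

Working:
12 face cards and 40 non-face cards: C(12,1) × C(40,6) = 12 × 3,838,380 = 46,060,560.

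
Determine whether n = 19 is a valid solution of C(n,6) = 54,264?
No

Solution: C(19,6) = 19·18·17·16·15·14/6! = 19,535,040/720 = 27,132, which does not equal 54,264.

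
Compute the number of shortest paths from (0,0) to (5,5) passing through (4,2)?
60

Explanation: To (4,2): C(6,4)=15. From there: C(4,1)=4. Total: 60.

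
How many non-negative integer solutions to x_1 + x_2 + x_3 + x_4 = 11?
364
C(11+4-1, 4-1) = 364.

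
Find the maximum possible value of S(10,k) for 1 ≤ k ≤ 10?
Row S(10,k) for k = 1..10 (via S(n,k) = k·S(n−1,k) + S(n−1,k−1)): 1, 511, 9,330, 34,105, 42,525, 22,827, 5,880, 750, 45, 1. The row is unimodal; maximum at k = 5: 42,525.

Answer: 42,525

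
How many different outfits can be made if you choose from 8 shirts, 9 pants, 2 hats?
By the multiplication principle: 8 × 9 × 2 = 144.
Final answer: 144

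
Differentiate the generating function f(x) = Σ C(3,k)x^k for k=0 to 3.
Term-by-term differentiation gives Σ k·C(3,k)x^{k-1} for k=1 to 3.

Answer: Σ k·C(3,k)x^(k-1) for k=1 to 3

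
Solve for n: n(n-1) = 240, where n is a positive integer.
n² − n − 240 = 0, so n = (1 ± √(1 + 4·240))/2 = (1 ± √961)/2 = (1 ± 31)/2, i.e. n = 16 or n = -15. Taking the positive root, n = 16 (check: 16×15 = 240).

Answer: 16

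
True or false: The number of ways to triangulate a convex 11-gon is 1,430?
Triangulations of a convex 11-gon are counted by the Catalan number C_9: C_9 = C(18,9)/(9+1) = 48,620/10 = 4,862.
Final answer: False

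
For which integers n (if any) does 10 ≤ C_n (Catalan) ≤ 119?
4, 5
C_3=5; C_4=14; C_5=42; C_6=132. So valid n = 4, 5.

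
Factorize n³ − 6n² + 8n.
n(n − 2)(n − 4)

Explanation: n³ − 6n² + 8n = n(n² − 6n + 8) = n(n − 2)(n − 4).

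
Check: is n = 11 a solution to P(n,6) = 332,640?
Yes

Reasoning: P(11,6) = 11·10·9·8·7·6 = 332,640, which equals 332,640.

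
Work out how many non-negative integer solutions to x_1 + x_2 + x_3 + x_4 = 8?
C(8+4-1, 4-1) = 165.
Final answer: 165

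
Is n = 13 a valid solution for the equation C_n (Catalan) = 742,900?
Yes

Solution: C_13 = C(26,13)/(13+1) = 10,400,600/14 = 742,900, which equals 742,900.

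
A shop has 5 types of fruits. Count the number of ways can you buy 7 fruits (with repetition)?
Stars and bars: C(7+5-1, 7) = C(11, 7) = 330.

Answer: 330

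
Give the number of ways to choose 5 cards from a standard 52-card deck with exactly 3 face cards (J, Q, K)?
171,600

Explanation: 12 face cards and 40 non-face cards: C(12,3) × C(40,2) = 220 × 780 = 171,600.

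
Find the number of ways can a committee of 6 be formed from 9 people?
84

Reasoning: C(9,6) = 9! / (6! × (9-6)!)
         = 9! / (6! × 3!)
         = 84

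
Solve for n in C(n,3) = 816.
18

C(n,3) = n(n−1)(n−2)/3! is increasing in n, and n(n−1)(n−2) = 3!·816 = 4,896 ≈ (n−1)^3 gives n ≈ 18.0. Check: C(16,3) = 560, C(17,3) = 680, C(18,3) = 816 ✓. So n = 18.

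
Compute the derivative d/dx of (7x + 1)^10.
70(7x + 1)^9

Chain rule: 10(7x+1)^{9} × 7 = 70(7x+1)^{9}.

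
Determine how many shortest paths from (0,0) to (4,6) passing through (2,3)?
To (2,3): C(5,2)=10. From there: C(5,2)=10. Total: 100.

Answer: 100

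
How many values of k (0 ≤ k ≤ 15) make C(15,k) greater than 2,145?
6

Explanation: Row 15 is unimodal and symmetric about k=15/2. C(15,4)=1,365 ≤ 2,145; C(15,5)=3,003 > 2,145; by symmetry C(15,k) > 2,145 for k = 5..10. That's 10 - 5 + 1 = 6 values.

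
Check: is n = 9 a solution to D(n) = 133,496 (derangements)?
D(9) = (9-1)·[D(8) + D(7)] = 8·[14,833 + 1,854] = 133,496, which equals 133,496.

Answer: Yes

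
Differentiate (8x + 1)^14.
112(8x + 1)^13

Working:
Chain rule: 14(8x+1)^{13} × 8 = 112(8x+1)^{13}.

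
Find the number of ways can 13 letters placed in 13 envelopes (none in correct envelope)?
2,290,792,932

Working:
Using D(n) = (n-1)[D(n-1) + D(n-2)]:
D(13) = (13-1) × [D(12) + D(11)]
      = 12 × [176214841 + 14684570]
      = 12 × 190899411
      = 2,290,792,932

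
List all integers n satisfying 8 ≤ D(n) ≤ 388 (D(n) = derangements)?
4, 5, 6

Reasoning: Using D(n) = (n−1)[D(n−1) + D(n−2)] with D(1)=0, D(2)=1: D(3)=2; D(4)=9; D(5)=44; D(6)=265; D(7)=1,854. So valid n = 4, 5, 6.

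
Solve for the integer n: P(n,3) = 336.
8

Solution: P(n,3) = n(n−1)(n−2) is increasing in n; n(n−1)(n−2) ≈ (n−1)^3 = 336 gives n ≈ 8.0. Check: P(6,3) = 120, P(7,3) = 210, P(8,3) = 336 ✓. So n = 8.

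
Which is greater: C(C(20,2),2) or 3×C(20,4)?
C(C(20,2),2)=17,955, 3×C(20,4)=14,535.

Answer: C(C(20,2),2)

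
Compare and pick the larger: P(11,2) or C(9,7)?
P(11,2)

P(11,2)=110, C(9,7)=36.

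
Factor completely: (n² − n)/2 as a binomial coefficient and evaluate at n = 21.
C(n,2); C(21,2) = 210
(n² − n)/2 = n(n−1)/2 = C(n,2). At n = 21: C(21,2) = 210.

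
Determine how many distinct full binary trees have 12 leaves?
Using the Catalan number formula: C_n = C(2n, n) / (n+1)
C_11 = C(22, 11) / (11+1)
     = 705432 / 12
     = 58,786
Final answer: 58,786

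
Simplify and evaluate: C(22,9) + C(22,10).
1,144,066

Reasoning: By Pascal's identity: C(23,10) = 1,144,066.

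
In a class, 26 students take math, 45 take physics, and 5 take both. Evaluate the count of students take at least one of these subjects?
|A∪B| = |A|+|B|-|A∩B| = 26+45-5 = 66.
Final answer: 66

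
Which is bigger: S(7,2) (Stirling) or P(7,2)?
S(7,2)
S(7,2) = 2·S(6,2) + S(6,1) = 2·31 + 1 = 63; P(7,2) = 42.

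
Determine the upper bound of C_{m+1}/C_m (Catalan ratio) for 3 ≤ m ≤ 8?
17/5

C_{m+1}/C_m = 2(2m+1)/(m+2), which increases with m. Maximum at m = 8: 2·17/10 = 17/5.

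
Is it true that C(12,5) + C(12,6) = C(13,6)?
Pascal's identity: LHS = 792 + 924 = 1,716; RHS = C(13,6) = 1,716. Both sides agree, so the statement holds.

Answer: True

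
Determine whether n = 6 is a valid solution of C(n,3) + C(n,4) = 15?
C(6,3) + C(6,4) = 20 + 15 = 35, which does not equal 15.
Final answer: No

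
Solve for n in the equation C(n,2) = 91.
14
C(n,2) = n(n−1)/2! is increasing in n, and n(n−1) = 2!·91 = 182 ≈ (n−0.5)^2 gives n ≈ 14.0. Check: C(12,2) = 66, C(13,2) = 78, C(14,2) = 91 ✓. So n = 14.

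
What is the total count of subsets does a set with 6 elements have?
64

Working:
Each element can be included or excluded: 2^6 = 64.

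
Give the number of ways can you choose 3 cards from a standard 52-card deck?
22,100

Working:
C(52,3) = 22,100.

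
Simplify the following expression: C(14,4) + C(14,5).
3,003

By Pascal's identity: C(15,5) = 3,003.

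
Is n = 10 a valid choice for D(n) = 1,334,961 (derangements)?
D(10) = (10-1)·[D(9) + D(8)] = 9·[133,496 + 14,833] = 1,334,961, which equals 1,334,961.

Answer: Yes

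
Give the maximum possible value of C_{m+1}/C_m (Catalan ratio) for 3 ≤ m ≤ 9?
38/11

Reasoning: C_{m+1}/C_m = 2(2m+1)/(m+2), which increases with m. Maximum at m = 9: 2·19/11 = 38/11.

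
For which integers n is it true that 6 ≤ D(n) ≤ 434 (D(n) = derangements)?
4, 5, 6

Reasoning: Using D(n) = (n−1)[D(n−1) + D(n−2)] with D(1)=0, D(2)=1: D(3)=2; D(4)=9; D(5)=44; D(6)=265; D(7)=1,854. So valid n = 4, 5, 6.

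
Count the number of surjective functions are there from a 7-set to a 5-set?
16,800

Reasoning: Onto functions = 5! × S(7,5)
First compute S(7,5) via recurrence:
Using the Stirling recurrence: S(n,k) = k·S(n-1,k) + S(n-1,k-1)
S(7,5) = 5·S(6,5) + S(6,4)
         = 5·15 + 65
         = 75 + 65
         = 140
Then: 120 × 140 = 16,800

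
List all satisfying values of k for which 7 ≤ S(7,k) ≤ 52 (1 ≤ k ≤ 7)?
6
S(7,1)=1; S(7,2)=63; S(7,3)=301; S(7,4)=350; S(7,5)=140; S(7,6)=21; S(7,7)=1. So valid k = 6.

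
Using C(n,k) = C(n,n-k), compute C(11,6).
462

C(11,6) = C(11,5) = 462.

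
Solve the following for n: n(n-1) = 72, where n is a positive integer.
n² − n − 72 = 0, so n = (1 ± √(1 + 4·72))/2 = (1 ± √289)/2 = (1 ± 17)/2, i.e. n = 9 or n = -8. Taking the positive root, n = 9 (check: 9×8 = 72).
Final answer: 9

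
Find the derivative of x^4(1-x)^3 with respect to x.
4x^3(1-x)^3 - 3x^4(1-x)^2

Product rule: 4x^{3}(1-x)^{3} + x^4·(-3)(1-x)^{2}.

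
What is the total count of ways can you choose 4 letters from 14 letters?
1,001

Reasoning: C(14,4) = 14! / (4! × (14-4)!)
         = 14! / (4! × 10!)
         = 1,001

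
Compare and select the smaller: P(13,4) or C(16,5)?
P(13,4)=17,160, C(16,5)=4,368.

Answer: C(16,5)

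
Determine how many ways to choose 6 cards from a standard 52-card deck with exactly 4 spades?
529,815

Reasoning: 13 spades and 39 non-spades: C(13,4) × C(39,2) = 715 × 741 = 529,815.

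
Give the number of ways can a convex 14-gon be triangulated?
208,012

Solution: Using the Catalan number formula: C_n = C(2n, n) / (n+1)
C_12 = C(24, 12) / (12+1)
     = 2704156 / 13
     = 208,012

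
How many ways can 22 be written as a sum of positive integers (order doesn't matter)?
1,002

Reasoning: Pentagonal recurrence p(n) = p(n−1) + p(n−2) − p(n−5) − p(n−7) + …: p(22) = p(21) + p(20) − p(17) − p(15) + p(10) + p(7) − p(0) = 792 + 627 − 297 − 176 + 42 + 15 − 1 = 1,002.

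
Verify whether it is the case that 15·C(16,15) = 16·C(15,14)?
True
Absorption identity k·C(n,k) = n·C(n-1,k-1). LHS = 15·16 = 240; RHS = 16·15 = 240.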